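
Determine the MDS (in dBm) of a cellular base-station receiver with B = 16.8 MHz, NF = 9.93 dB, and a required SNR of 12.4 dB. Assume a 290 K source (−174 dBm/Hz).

Sensitivity = −174 + 10 log₁₀(B) + NF + SNR_min
= −174 + 72.25 + 9.93 + 12.4
= −79.42 dBm → −79.4 dBm

−79.4 dBm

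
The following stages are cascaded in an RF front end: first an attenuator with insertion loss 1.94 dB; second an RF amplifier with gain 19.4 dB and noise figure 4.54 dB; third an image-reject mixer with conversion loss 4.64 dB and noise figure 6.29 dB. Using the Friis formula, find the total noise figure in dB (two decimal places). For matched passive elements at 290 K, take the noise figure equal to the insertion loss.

6.54 dB

Convert to linear (a loss of L dB is a gain of −L dB): F_i = 10^(NF_i/10), G_i = 10^(G_i,dB/10)
  Stage 1: F_1 = 10^(1.94/10) = 1.563, G_1 = 10^(−1.94/10) = 0.6397
  Stage 2: F_2 = 10^(4.54/10) = 2.844, G_2 = 10^(19.4/10) = 87.10
  Stage 3: F_3 = 10^(6.29/10) = 4.256, G_3 = 10^(−4.64/10) = 0.3436
Friis cascade:
  F = 1.563 + (2.844 − 1)/0.6397 + (4.256 − 1)/55.72 = 4.505
NF = 10 log₁₀(4.505) = 6.54 dB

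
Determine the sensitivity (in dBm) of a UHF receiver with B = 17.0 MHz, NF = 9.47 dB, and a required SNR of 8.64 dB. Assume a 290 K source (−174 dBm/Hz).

−83.6 dBm

Sensitivity = −174 + 10 log₁₀(B) + NF + SNR_min
= −174 + 72.3 + 9.47 + 8.64
= −83.59 dBm → −83.6 dBm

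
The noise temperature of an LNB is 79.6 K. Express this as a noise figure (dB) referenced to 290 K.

F = 1 + T_e/T₀ = 1 + 79.6/290 = 1.27448
NF = 10 log₁₀(1.27448) = 1.05 dB

1.05 dB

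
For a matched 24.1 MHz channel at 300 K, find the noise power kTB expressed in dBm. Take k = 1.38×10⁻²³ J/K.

−100.0 dBm

P_n = kTB = 1.38×10⁻²³ × 300 × 2.41×10⁷ = 9.98×10⁻¹⁴ W
In dBm: 10 log₁₀(9.98×10⁻¹⁴ / 10⁻³) = −100.0 dBm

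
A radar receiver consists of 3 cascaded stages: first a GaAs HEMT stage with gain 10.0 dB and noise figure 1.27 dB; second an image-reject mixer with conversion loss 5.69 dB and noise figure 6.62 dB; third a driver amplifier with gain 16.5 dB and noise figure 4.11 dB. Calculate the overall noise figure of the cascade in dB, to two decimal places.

3.59 dB

Convert to linear (a loss of L dB is a gain of −L dB): F_i = 10^(NF_i/10), G_i = 10^(G_i,dB/10)
  Stage 1: F_1 = 10^(1.27/10) = 1.340, G_1 = 10^(10.0/10) = 10.00
  Stage 2: F_2 = 10^(6.62/10) = 4.592, G_2 = 10^(−5.69/10) = 0.2698
  Stage 3: F_3 = 10^(4.11/10) = 2.576, G_3 = 10^(16.5/10) = 44.67
Friis cascade:
  F = 1.340 + (4.592 − 1)/10.00 + (2.576 − 1)/2.698 = 2.283
NF = 10 log₁₀(2.283) = 3.59 dB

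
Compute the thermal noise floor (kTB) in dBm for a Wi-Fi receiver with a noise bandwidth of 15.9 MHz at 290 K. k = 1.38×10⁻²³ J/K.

−102.0 dBm

P_n = kTB = 1.38×10⁻²³ × 290 × 1.59×10⁷ = 6.36×10⁻¹⁴ W
In dBm: 10 log₁₀(6.36×10⁻¹⁴ / 10⁻³) = −102.0 dBm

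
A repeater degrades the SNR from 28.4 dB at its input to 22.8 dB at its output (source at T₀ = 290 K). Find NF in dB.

NF (dB) = SNR_in(dB) − SNR_out(dB) when the source is at T₀
NF = 28.4 − 22.8 = 5.6 dB

5.6 dB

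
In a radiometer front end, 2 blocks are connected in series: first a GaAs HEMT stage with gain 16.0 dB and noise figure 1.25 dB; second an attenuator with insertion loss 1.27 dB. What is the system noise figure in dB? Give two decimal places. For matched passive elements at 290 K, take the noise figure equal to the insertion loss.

1.28 dB

Convert to linear (a loss of L dB is a gain of −L dB): F_i = 10^(NF_i/10), G_i = 10^(G_i,dB/10)
  Stage 1: F_1 = 10^(1.25/10) = 1.334, G_1 = 10^(16.0/10) = 39.81
  Stage 2: F_2 = 10^(1.27/10) = 1.340, G_2 = 10^(−1.27/10) = 0.7464
Friis cascade:
  F = 1.334 + (1.340 − 1)/39.81 = 1.342
NF = 10 log₁₀(1.342) = 1.28 dB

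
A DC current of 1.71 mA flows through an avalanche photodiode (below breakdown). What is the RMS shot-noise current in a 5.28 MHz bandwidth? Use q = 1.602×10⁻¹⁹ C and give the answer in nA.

I_n = √(2qI·B)
2qI·B = 2 × 1.602×10⁻¹⁹ × 1.71×10⁻³ × 5.28×10⁶ = 2.89×10⁻¹⁵ A²
I_n = √(2.89×10⁻¹⁵) = 5.38×10⁻⁸ A = 53.8 nA

53.8 nA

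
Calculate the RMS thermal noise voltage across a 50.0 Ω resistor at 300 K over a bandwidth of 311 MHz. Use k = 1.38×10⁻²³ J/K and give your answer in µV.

16.0 µV

V_n = √(4kTRB)
4kTRB = 4 × 1.38×10⁻²³ × 300 × 5.00×10¹ × 3.11×10⁸ = 2.58×10⁻¹⁰ V²
V_n = √(2.58×10⁻¹⁰) = 1.60×10⁻⁵ V = 16.0 µV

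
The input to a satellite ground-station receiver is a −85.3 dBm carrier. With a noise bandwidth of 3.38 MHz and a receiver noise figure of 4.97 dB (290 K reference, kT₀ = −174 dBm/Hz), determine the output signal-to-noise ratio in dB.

18.4 dB

Noise floor: N = −174 + 10 log₁₀(B) + NF
10 log₁₀(3.38×10⁶) = 65.29 dB
N = −174 + 65.29 + 4.97 = −103.74 dBm
SNR = P_sig − N = −85.3 − (−103.74) = 18.44 dB → 18.4 dB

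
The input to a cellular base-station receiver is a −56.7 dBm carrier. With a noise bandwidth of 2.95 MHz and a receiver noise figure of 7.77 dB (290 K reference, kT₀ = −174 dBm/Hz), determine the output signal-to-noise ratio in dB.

Noise floor: N = −174 + 10 log₁₀(B) + NF
10 log₁₀(2.95×10⁶) = 64.7 dB
N = −174 + 64.7 + 7.77 = −101.53 dBm
SNR = P_sig − N = −56.7 − (−101.53) = 44.83 dB → 44.8 dB

44.8 dB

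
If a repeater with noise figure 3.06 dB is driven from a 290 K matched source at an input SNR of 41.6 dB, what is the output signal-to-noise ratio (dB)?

38.54 dB

By definition F = SNR_in/SNR_out, so in dB: SNR_out = SNR_in − NF
SNR_out = 41.6 − 3.06 = 38.54 dB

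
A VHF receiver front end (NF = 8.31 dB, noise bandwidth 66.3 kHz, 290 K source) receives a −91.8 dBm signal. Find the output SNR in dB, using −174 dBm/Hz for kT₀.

Noise floor: N = −174 + 10 log₁₀(B) + NF
10 log₁₀(6.63×10⁴) = 48.22 dB
N = −174 + 48.22 + 8.31 = −117.47 dBm
SNR = P_sig − N = −91.8 − (−117.47) = 25.67 dB → 25.7 dB

25.7 dB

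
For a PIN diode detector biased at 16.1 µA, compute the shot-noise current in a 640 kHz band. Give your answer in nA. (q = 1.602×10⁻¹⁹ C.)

I_n = √(2qI·B)
2qI·B = 2 × 1.602×10⁻¹⁹ × 1.61×10⁻⁵ × 6.40×10⁵ = 3.30×10⁻¹⁸ A²
I_n = √(3.30×10⁻¹⁸) = 1.82×10⁻⁹ A = 1.82 nA

1.82 nA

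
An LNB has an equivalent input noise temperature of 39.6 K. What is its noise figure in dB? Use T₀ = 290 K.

0.556 dB

F = 1 + T_e/T₀ = 1 + 39.6/290 = 1.13655
NF = 10 log₁₀(1.13655) = 0.556 dB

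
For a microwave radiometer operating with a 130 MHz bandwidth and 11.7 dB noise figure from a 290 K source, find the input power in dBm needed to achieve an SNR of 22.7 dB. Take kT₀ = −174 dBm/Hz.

Sensitivity = −174 + 10 log₁₀(B) + NF + SNR_min
= −174 + 81.14 + 11.7 + 22.7
= −58.46 dBm → −58.5 dBm

−58.5 dBm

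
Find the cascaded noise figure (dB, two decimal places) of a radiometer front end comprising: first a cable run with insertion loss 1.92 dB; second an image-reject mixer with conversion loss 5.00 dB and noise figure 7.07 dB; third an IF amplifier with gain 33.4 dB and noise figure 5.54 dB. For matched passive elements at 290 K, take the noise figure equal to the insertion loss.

Convert to linear (a loss of L dB is a gain of −L dB): F_i = 10^(NF_i/10), G_i = 10^(G_i,dB/10)
  Stage 1: F_1 = 10^(1.92/10) = 1.556, G_1 = 10^(−1.92/10) = 0.6427
  Stage 2: F_2 = 10^(7.07/10) = 5.093, G_2 = 10^(−5.00/10) = 0.3162
  Stage 3: F_3 = 10^(5.54/10) = 3.581, G_3 = 10^(33.4/10) = 2188
Friis cascade:
  F = 1.556 + (5.093 − 1)/0.6427 + (3.581 − 1)/0.2032 = 20.62
NF = 10 log₁₀(20.62) = 13.14 dB

13.14 dB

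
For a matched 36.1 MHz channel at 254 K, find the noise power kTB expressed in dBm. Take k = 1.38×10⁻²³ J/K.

−99.0 dBm

P_n = kTB = 1.38×10⁻²³ × 254 × 3.61×10⁷ = 1.27×10⁻¹³ W
In dBm: 10 log₁₀(1.27×10⁻¹³ / 10⁻³) = −99.0 dBm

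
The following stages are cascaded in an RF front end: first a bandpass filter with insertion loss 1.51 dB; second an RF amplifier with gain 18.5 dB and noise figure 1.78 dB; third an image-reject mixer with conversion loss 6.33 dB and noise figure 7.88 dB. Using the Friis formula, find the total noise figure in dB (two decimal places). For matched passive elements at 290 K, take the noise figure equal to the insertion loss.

Convert to linear (a loss of L dB is a gain of −L dB): F_i = 10^(NF_i/10), G_i = 10^(G_i,dB/10)
  Stage 1: F_1 = 10^(1.51/10) = 1.416, G_1 = 10^(−1.51/10) = 0.7063
  Stage 2: F_2 = 10^(1.78/10) = 1.507, G_2 = 10^(18.5/10) = 70.79
  Stage 3: F_3 = 10^(7.88/10) = 6.138, G_3 = 10^(−6.33/10) = 0.2328
Friis cascade:
  F = 1.416 + (1.507 − 1)/0.7063 + (6.138 − 1)/50.00 = 2.236
NF = 10 log₁₀(2.236) = 3.49 dB

3.49 dB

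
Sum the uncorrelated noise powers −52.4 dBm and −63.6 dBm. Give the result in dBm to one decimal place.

Convert to linear, add, convert back:
P₁ = 5.75×10⁻⁹ W, P₂ = 4.37×10⁻¹⁰ W
P_tot = 6.19×10⁻⁹ W → 10 log₁₀(P_tot / 10⁻³) = −52.1 dBm

−52.1 dBm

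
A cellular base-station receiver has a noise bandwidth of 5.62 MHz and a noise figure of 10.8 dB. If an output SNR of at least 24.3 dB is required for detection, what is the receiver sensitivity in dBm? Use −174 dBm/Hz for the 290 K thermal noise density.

Sensitivity = −174 + 10 log₁₀(B) + NF + SNR_min
= −174 + 67.5 + 10.8 + 24.3
= −71.4 dBm → −71.4 dBm

−71.4 dBm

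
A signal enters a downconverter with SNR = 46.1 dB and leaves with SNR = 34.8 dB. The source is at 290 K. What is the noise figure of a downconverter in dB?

NF (dB) = SNR_in(dB) − SNR_out(dB) when the source is at T₀
NF = 46.1 − 34.8 = 11.3 dB

11.3 dB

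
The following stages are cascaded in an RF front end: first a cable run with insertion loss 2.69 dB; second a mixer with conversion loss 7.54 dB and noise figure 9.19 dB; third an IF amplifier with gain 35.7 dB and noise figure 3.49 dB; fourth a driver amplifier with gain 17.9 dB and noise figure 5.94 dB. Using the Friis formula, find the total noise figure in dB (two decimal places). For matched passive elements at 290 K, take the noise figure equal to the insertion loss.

14.54 dB

Convert to linear (a loss of L dB is a gain of −L dB): F_i = 10^(NF_i/10), G_i = 10^(G_i,dB/10)
  Stage 1: F_1 = 10^(2.69/10) = 1.858, G_1 = 10^(−2.69/10) = 0.5383
  Stage 2: F_2 = 10^(9.19/10) = 8.299, G_2 = 10^(−7.54/10) = 0.1762
  Stage 3: F_3 = 10^(3.49/10) = 2.234, G_3 = 10^(35.7/10) = 3715
  Stage 4: F_4 = 10^(5.94/10) = 3.926, G_4 = 10^(17.9/10) = 61.66
Friis cascade:
  F = 1.858 + (8.299 − 1)/0.5383 + (2.234 − 1)/0.09484 + (3.926 − 1)/352.4 = 28.43
NF = 10 log₁₀(28.43) = 14.54 dB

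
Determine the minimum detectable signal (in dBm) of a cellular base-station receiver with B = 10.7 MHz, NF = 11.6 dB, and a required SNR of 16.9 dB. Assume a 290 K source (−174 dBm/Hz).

−75.2 dBm

Sensitivity = −174 + 10 log₁₀(B) + NF + SNR_min
= −174 + 70.29 + 11.6 + 16.9
= −75.21 dBm → −75.2 dBm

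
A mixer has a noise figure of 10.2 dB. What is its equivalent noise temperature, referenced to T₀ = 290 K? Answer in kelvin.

2747 K

F = 10^(10.2/10) = 10.4713
T_e = (F − 1)·T₀ = (10.4713 − 1) × 290 = 2747 K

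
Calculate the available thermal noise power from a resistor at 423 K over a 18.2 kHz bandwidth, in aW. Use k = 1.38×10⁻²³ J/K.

106 aW

P_n = kTB = 1.38×10⁻²³ × 423 × 1.82×10⁴ = 1.06×10⁻¹⁶ W = 106 aW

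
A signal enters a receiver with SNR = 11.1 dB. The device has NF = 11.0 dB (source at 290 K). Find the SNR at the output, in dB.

0.1 dB

By definition F = SNR_in/SNR_out, so in dB: SNR_out = SNR_in − NF
SNR_out = 11.1 − 11.0 = 0.1 dB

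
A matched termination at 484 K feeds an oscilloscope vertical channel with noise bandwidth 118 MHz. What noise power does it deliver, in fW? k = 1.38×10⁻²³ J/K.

788 fW

P_n = kTB = 1.38×10⁻²³ × 484 × 1.18×10⁸ = 7.88×10⁻¹³ W = 788 fW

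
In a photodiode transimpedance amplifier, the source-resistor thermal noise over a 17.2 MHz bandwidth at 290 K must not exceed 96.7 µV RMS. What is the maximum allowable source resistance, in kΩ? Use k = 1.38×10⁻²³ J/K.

34.0 kΩ

Johnson–Nyquist: V_n = √(4kTRB) ⇒ R = V_n² / (4kTB)
4kTB = 4 × 1.38×10⁻²³ × 290 × 1.72×10⁷ = 2.75×10⁻¹³
R = (9.67×10⁻⁵)² / 2.75×10⁻¹³ = 3.40×10⁴ Ω = 34.0 kΩ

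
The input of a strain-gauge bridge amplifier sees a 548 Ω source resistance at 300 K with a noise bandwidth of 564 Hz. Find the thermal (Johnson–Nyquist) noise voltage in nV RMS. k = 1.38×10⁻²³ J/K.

71.5 nV

V_n = √(4kTRB)
4kTRB = 4 × 1.38×10⁻²³ × 300 × 5.48×10² × 5.64×10² = 5.12×10⁻¹⁵ V²
V_n = √(5.12×10⁻¹⁵) = 7.15×10⁻⁸ V = 71.5 nV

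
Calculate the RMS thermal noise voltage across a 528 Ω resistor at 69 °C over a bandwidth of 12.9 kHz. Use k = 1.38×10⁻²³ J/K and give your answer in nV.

T = 69 °C + 273.15 = 342.15 K
V_n = √(4kTRB)
4kTRB = 4 × 1.38×10⁻²³ × 342.15 × 5.28×10² × 1.29×10⁴ = 1.29×10⁻¹³ V²
V_n = √(1.29×10⁻¹³) = 3.59×10⁻⁷ V = 359 nV

359 nV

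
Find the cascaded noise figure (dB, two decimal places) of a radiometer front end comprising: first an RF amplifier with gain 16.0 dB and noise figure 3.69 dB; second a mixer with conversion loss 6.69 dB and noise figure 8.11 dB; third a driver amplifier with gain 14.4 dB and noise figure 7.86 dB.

Convert to linear (a loss of L dB is a gain of −L dB): F_i = 10^(NF_i/10), G_i = 10^(G_i,dB/10)
  Stage 1: F_1 = 10^(3.69/10) = 2.339, G_1 = 10^(16.0/10) = 39.81
  Stage 2: F_2 = 10^(8.11/10) = 6.471, G_2 = 10^(−6.69/10) = 0.2143
  Stage 3: F_3 = 10^(7.86/10) = 6.109, G_3 = 10^(14.4/10) = 27.54
Friis cascade:
  F = 2.339 + (6.471 − 1)/39.81 + (6.109 − 1)/8.531 = 3.075
NF = 10 log₁₀(3.075) = 4.88 dB

4.88 dB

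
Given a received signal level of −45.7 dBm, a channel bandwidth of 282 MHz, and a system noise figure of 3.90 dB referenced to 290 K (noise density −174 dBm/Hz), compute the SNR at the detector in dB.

39.9 dB

Noise floor: N = −174 + 10 log₁₀(B) + NF
10 log₁₀(2.82×10⁸) = 84.5 dB
N = −174 + 84.5 + 3.90 = −85.60 dBm
SNR = P_sig − N = −45.7 − (−85.60) = 39.90 dB → 39.9 dB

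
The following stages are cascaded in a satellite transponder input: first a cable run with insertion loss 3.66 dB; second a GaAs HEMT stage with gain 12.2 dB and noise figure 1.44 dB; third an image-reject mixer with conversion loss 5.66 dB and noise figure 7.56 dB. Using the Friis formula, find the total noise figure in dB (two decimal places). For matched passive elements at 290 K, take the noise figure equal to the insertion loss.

Convert to linear (a loss of L dB is a gain of −L dB): F_i = 10^(NF_i/10), G_i = 10^(G_i,dB/10)
  Stage 1: F_1 = 10^(3.66/10) = 2.323, G_1 = 10^(−3.66/10) = 0.4305
  Stage 2: F_2 = 10^(1.44/10) = 1.393, G_2 = 10^(12.2/10) = 16.60
  Stage 3: F_3 = 10^(7.56/10) = 5.702, G_3 = 10^(−5.66/10) = 0.2716
Friis cascade:
  F = 2.323 + (1.393 − 1)/0.4305 + (5.702 − 1)/7.145 = 3.894
NF = 10 log₁₀(3.894) = 5.90 dB

5.90 dB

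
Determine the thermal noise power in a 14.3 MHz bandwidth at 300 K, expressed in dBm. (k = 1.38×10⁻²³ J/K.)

−102.3 dBm

P_n = kTB = 1.38×10⁻²³ × 300 × 1.43×10⁷ = 5.92×10⁻¹⁴ W
In dBm: 10 log₁₀(5.92×10⁻¹⁴ / 10⁻³) = −102.3 dBm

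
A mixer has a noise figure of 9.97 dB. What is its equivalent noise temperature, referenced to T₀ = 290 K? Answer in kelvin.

2590 K

F = 10^(9.97/10) = 9.93116
T_e = (F − 1)·T₀ = (9.93116 − 1) × 290 = 2590 K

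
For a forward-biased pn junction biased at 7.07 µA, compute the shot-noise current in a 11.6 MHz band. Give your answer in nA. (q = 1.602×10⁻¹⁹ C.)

I_n = √(2qI·B)
2qI·B = 2 × 1.602×10⁻¹⁹ × 7.07×10⁻⁶ × 1.16×10⁷ = 2.63×10⁻¹⁷ A²
I_n = √(2.63×10⁻¹⁷) = 5.13×10⁻⁹ A = 5.13 nA

5.13 nA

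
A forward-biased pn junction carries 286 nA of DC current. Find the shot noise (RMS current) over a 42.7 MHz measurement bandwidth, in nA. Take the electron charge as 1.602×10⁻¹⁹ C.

I_n = √(2qI·B)
2qI·B = 2 × 1.602×10⁻¹⁹ × 2.86×10⁻⁷ × 4.27×10⁷ = 3.91×10⁻¹⁸ A²
I_n = √(3.91×10⁻¹⁸) = 1.98×10⁻⁹ A = 1.98 nA

1.98 nA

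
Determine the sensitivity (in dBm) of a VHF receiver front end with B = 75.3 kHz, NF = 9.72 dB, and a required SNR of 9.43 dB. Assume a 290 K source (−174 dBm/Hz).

−106.1 dBm

Sensitivity = −174 + 10 log₁₀(B) + NF + SNR_min
= −174 + 48.77 + 9.72 + 9.43
= −106.08 dBm → −106.1 dBm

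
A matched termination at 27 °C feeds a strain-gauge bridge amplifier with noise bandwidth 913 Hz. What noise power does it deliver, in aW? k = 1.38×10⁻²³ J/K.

3.78 aW

T = 27 °C + 273.15 = 300.15 K
P_n = kTB = 1.38×10⁻²³ × 300.15 × 9.13×10² = 3.78×10⁻¹⁸ W = 3.78 aW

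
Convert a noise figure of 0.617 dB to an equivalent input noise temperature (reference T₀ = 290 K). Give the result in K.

44.3 K

F = 10^(0.617/10) = 1.15266
T_e = (F − 1)·T₀ = (1.15266 − 1) × 290 = 44.3 K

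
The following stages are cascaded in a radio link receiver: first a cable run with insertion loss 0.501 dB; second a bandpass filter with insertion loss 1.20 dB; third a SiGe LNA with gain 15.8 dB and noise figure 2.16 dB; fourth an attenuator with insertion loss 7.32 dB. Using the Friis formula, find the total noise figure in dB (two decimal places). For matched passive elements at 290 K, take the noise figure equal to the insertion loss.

Convert to linear (a loss of L dB is a gain of −L dB): F_i = 10^(NF_i/10), G_i = 10^(G_i,dB/10)
  Stage 1: F_1 = 10^(0.501/10) = 1.122, G_1 = 10^(−0.501/10) = 0.8910
  Stage 2: F_2 = 10^(1.20/10) = 1.318, G_2 = 10^(−1.20/10) = 0.7586
  Stage 3: F_3 = 10^(2.16/10) = 1.644, G_3 = 10^(15.8/10) = 38.02
  Stage 4: F_4 = 10^(7.32/10) = 5.395, G_4 = 10^(−7.32/10) = 0.1854
Friis cascade:
  F = 1.122 + (1.318 − 1)/0.8910 + (1.644 − 1)/0.6759 + (5.395 − 1)/25.70 = 2.604
NF = 10 log₁₀(2.604) = 4.16 dB

4.16 dB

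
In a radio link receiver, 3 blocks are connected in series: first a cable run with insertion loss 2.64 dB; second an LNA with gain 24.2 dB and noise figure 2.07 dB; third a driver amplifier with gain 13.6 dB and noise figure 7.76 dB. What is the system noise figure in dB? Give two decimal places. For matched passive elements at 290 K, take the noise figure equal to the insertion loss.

4.76 dB

Convert to linear (a loss of L dB is a gain of −L dB): F_i = 10^(NF_i/10), G_i = 10^(G_i,dB/10)
  Stage 1: F_1 = 10^(2.64/10) = 1.837, G_1 = 10^(−2.64/10) = 0.5445
  Stage 2: F_2 = 10^(2.07/10) = 1.611, G_2 = 10^(24.2/10) = 263.0
  Stage 3: F_3 = 10^(7.76/10) = 5.970, G_3 = 10^(13.6/10) = 22.91
Friis cascade:
  F = 1.837 + (1.611 − 1)/0.5445 + (5.970 − 1)/143.2 = 2.993
NF = 10 log₁₀(2.993) = 4.76 dB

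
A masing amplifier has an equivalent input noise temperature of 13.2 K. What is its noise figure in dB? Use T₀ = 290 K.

F = 1 + T_e/T₀ = 1 + 13.2/290 = 1.04552
NF = 10 log₁₀(1.04552) = 0.193 dB

0.193 dB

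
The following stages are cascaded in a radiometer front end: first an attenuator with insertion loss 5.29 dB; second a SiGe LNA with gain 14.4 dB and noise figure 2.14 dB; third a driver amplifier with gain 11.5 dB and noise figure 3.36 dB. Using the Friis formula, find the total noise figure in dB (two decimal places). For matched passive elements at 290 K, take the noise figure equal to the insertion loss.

7.54 dB

Convert to linear (a loss of L dB is a gain of −L dB): F_i = 10^(NF_i/10), G_i = 10^(G_i,dB/10)
  Stage 1: F_1 = 10^(5.29/10) = 3.381, G_1 = 10^(−5.29/10) = 0.2958
  Stage 2: F_2 = 10^(2.14/10) = 1.637, G_2 = 10^(14.4/10) = 27.54
  Stage 3: F_3 = 10^(3.36/10) = 2.168, G_3 = 10^(11.5/10) = 14.13
Friis cascade:
  F = 3.381 + (1.637 − 1)/0.2958 + (2.168 − 1)/8.147 = 5.677
NF = 10 log₁₀(5.677) = 7.54 dB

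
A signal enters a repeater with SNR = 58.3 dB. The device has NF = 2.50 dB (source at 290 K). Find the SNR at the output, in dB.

55.80 dB

By definition F = SNR_in/SNR_out, so in dB: SNR_out = SNR_in − NF
SNR_out = 58.3 − 2.50 = 55.80 dB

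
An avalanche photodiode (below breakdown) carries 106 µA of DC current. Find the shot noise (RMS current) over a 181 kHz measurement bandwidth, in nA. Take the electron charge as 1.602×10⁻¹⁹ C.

2.48 nA

I_n = √(2qI·B)
2qI·B = 2 × 1.602×10⁻¹⁹ × 1.06×10⁻⁴ × 1.81×10⁵ = 6.15×10⁻¹⁸ A²
I_n = √(6.15×10⁻¹⁸) = 2.48×10⁻⁹ A = 2.48 nA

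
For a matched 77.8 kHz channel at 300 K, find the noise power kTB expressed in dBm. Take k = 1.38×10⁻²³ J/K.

−124.9 dBm

P_n = kTB = 1.38×10⁻²³ × 300 × 7.78×10⁴ = 3.22×10⁻¹⁶ W
In dBm: 10 log₁₀(3.22×10⁻¹⁶ / 10⁻³) = −124.9 dBm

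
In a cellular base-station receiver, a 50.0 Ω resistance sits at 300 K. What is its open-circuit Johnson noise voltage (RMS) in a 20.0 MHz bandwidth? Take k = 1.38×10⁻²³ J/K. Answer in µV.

4.07 µV

V_n = √(4kTRB)
4kTRB = 4 × 1.38×10⁻²³ × 300 × 5.00×10¹ × 2.00×10⁷ = 1.66×10⁻¹¹ V²
V_n = √(1.66×10⁻¹¹) = 4.07×10⁻⁶ V = 4.07 µV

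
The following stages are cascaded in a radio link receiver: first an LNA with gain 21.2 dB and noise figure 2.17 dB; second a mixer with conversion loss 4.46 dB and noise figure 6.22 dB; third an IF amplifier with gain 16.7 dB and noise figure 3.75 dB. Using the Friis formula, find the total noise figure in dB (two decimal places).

Convert to linear (a loss of L dB is a gain of −L dB): F_i = 10^(NF_i/10), G_i = 10^(G_i,dB/10)
  Stage 1: F_1 = 10^(2.17/10) = 1.648, G_1 = 10^(21.2/10) = 131.8
  Stage 2: F_2 = 10^(6.22/10) = 4.188, G_2 = 10^(−4.46/10) = 0.3581
  Stage 3: F_3 = 10^(3.75/10) = 2.371, G_3 = 10^(16.7/10) = 46.77
Friis cascade:
  F = 1.648 + (4.188 − 1)/131.8 + (2.371 − 1)/47.21 = 1.701
NF = 10 log₁₀(1.701) = 2.31 dB

2.31 dB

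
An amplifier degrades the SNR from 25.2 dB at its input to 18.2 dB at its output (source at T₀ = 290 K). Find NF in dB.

NF (dB) = SNR_in(dB) − SNR_out(dB) when the source is at T₀
NF = 25.2 − 18.2 = 7.0 dB

7.0 dB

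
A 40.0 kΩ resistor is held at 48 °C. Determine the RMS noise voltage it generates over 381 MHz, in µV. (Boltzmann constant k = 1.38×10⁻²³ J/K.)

520 µV

T = 48 °C + 273.15 = 321.15 K
V_n = √(4kTRB)
4kTRB = 4 × 1.38×10⁻²³ × 321.15 × 4.00×10⁴ × 3.81×10⁸ = 2.70×10⁻⁷ V²
V_n = √(2.70×10⁻⁷) = 5.20×10⁻⁴ V = 520 µV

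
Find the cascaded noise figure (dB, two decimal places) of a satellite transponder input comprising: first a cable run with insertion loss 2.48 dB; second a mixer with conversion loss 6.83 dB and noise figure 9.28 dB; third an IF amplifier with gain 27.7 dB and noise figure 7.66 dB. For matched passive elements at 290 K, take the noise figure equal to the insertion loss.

17.50 dB

Convert to linear (a loss of L dB is a gain of −L dB): F_i = 10^(NF_i/10), G_i = 10^(G_i,dB/10)
  Stage 1: F_1 = 10^(2.48/10) = 1.770, G_1 = 10^(−2.48/10) = 0.5649
  Stage 2: F_2 = 10^(9.28/10) = 8.472, G_2 = 10^(−6.83/10) = 0.2075
  Stage 3: F_3 = 10^(7.66/10) = 5.834, G_3 = 10^(27.7/10) = 588.8
Friis cascade:
  F = 1.770 + (8.472 − 1)/0.5649 + (5.834 − 1)/0.1172 = 56.24
NF = 10 log₁₀(56.24) = 17.50 dB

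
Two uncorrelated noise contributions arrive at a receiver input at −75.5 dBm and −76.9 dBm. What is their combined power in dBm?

−73.1 dBm

Convert to linear, add, convert back:
P₁ = 2.82×10⁻¹¹ W, P₂ = 2.04×10⁻¹¹ W
P_tot = 4.86×10⁻¹¹ W → 10 log₁₀(P_tot / 10⁻³) = −73.1 dBm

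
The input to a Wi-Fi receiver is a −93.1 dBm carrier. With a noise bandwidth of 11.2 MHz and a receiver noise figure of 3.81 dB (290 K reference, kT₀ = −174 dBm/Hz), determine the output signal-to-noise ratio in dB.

Noise floor: N = −174 + 10 log₁₀(B) + NF
10 log₁₀(1.12×10⁷) = 70.49 dB
N = −174 + 70.49 + 3.81 = −99.70 dBm
SNR = P_sig − N = −93.1 − (−99.70) = 6.60 dB → 6.6 dB

6.6 dB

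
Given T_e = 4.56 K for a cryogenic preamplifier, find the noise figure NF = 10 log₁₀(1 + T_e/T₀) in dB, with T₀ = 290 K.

0.068 dB

F = 1 + T_e/T₀ = 1 + 4.56/290 = 1.01572
NF = 10 log₁₀(1.01572) = 0.068 dB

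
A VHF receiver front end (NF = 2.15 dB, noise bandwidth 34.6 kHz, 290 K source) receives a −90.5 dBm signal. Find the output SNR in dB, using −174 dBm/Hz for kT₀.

Noise floor: N = −174 + 10 log₁₀(B) + NF
10 log₁₀(3.46×10⁴) = 45.39 dB
N = −174 + 45.39 + 2.15 = −126.46 dBm
SNR = P_sig − N = −90.5 − (−126.46) = 35.96 dB → 36.0 dB

36.0 dB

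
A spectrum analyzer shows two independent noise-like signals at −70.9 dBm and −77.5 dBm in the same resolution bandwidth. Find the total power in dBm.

−70.0 dBm

Convert to linear, add, convert back:
P₁ = 8.13×10⁻¹¹ W, P₂ = 1.78×10⁻¹¹ W
P_tot = 9.91×10⁻¹¹ W → 10 log₁₀(P_tot / 10⁻³) = −70.0 dBm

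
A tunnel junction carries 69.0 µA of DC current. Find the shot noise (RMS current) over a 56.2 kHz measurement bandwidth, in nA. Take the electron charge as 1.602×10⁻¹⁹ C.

I_n = √(2qI·B)
2qI·B = 2 × 1.602×10⁻¹⁹ × 6.90×10⁻⁵ × 5.62×10⁴ = 1.24×10⁻¹⁸ A²
I_n = √(1.24×10⁻¹⁸) = 1.11×10⁻⁹ A = 1.11 nA

1.11 nA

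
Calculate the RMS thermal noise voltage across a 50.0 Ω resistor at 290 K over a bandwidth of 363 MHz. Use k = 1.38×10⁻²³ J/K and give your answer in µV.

17.0 µV

V_n = √(4kTRB)
4kTRB = 4 × 1.38×10⁻²³ × 290 × 5.00×10¹ × 3.63×10⁸ = 2.91×10⁻¹⁰ V²
V_n = √(2.91×10⁻¹⁰) = 1.70×10⁻⁵ V = 17.0 µV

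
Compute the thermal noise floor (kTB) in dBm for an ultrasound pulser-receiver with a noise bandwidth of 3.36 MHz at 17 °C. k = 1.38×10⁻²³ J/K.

T = 17 °C + 273.15 = 290.15 K
P_n = kTB = 1.38×10⁻²³ × 290.15 × 3.36×10⁶ = 1.35×10⁻¹⁴ W
In dBm: 10 log₁₀(1.35×10⁻¹⁴ / 10⁻³) = −108.7 dBm

−108.7 dBm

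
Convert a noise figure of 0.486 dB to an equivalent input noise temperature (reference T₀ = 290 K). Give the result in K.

34.3 K

F = 10^(0.486/10) = 1.11841
T_e = (F − 1)·T₀ = (1.11841 − 1) × 290 = 34.3 K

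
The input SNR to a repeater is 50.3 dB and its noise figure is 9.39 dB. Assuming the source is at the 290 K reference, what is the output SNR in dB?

40.91 dB

By definition F = SNR_in/SNR_out, so in dB: SNR_out = SNR_in − NF
SNR_out = 50.3 − 9.39 = 40.91 dB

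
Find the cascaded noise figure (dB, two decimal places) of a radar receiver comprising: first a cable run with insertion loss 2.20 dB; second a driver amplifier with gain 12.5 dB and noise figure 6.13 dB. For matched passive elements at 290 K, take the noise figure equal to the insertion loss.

Convert to linear (a loss of L dB is a gain of −L dB): F_i = 10^(NF_i/10), G_i = 10^(G_i,dB/10)
  Stage 1: F_1 = 10^(2.20/10) = 1.660, G_1 = 10^(−2.20/10) = 0.6026
  Stage 2: F_2 = 10^(6.13/10) = 4.102, G_2 = 10^(12.5/10) = 17.78
Friis cascade:
  F = 1.660 + (4.102 − 1)/0.6026 = 6.808
NF = 10 log₁₀(6.808) = 8.33 dB

8.33 dB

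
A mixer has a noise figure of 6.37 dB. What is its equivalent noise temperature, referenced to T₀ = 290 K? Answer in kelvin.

F = 10^(6.37/10) = 4.33511
T_e = (F − 1)·T₀ = (4.33511 − 1) × 290 = 967 K

967 K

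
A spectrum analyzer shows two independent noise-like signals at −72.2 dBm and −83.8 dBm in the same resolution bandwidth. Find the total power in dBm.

−71.9 dBm

Convert to linear, add, convert back:
P₁ = 6.03×10⁻¹¹ W, P₂ = 4.17×10⁻¹² W
P_tot = 6.44×10⁻¹¹ W → 10 log₁₀(P_tot / 10⁻³) = −71.9 dBm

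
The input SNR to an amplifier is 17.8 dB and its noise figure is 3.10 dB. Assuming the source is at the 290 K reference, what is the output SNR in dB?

By definition F = SNR_in/SNR_out, so in dB: SNR_out = SNR_in − NF
SNR_out = 17.8 − 3.10 = 14.70 dB

14.70 dB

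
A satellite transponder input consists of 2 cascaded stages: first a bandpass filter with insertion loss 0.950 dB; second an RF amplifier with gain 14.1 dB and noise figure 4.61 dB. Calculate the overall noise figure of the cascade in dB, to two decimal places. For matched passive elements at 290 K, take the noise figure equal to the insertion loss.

5.56 dB

Convert to linear (a loss of L dB is a gain of −L dB): F_i = 10^(NF_i/10), G_i = 10^(G_i,dB/10)
  Stage 1: F_1 = 10^(0.950/10) = 1.245, G_1 = 10^(−0.950/10) = 0.8035
  Stage 2: F_2 = 10^(4.61/10) = 2.891, G_2 = 10^(14.1/10) = 25.70
Friis cascade:
  F = 1.245 + (2.891 − 1)/0.8035 = 3.597
NF = 10 log₁₀(3.597) = 5.56 dB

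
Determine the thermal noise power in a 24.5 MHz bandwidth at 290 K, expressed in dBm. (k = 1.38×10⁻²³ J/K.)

P_n = kTB = 1.38×10⁻²³ × 290 × 2.45×10⁷ = 9.80×10⁻¹⁴ W
In dBm: 10 log₁₀(9.80×10⁻¹⁴ / 10⁻³) = −100.1 dBm

−100.1 dBm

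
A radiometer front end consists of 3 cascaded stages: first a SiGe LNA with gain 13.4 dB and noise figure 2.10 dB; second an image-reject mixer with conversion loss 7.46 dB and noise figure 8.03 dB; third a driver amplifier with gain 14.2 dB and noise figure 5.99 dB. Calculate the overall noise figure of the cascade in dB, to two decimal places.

Convert to linear (a loss of L dB is a gain of −L dB): F_i = 10^(NF_i/10), G_i = 10^(G_i,dB/10)
  Stage 1: F_1 = 10^(2.10/10) = 1.622, G_1 = 10^(13.4/10) = 21.88
  Stage 2: F_2 = 10^(8.03/10) = 6.353, G_2 = 10^(−7.46/10) = 0.1795
  Stage 3: F_3 = 10^(5.99/10) = 3.972, G_3 = 10^(14.2/10) = 26.30
Friis cascade:
  F = 1.622 + (6.353 − 1)/21.88 + (3.972 − 1)/3.926 = 2.623
NF = 10 log₁₀(2.623) = 4.19 dB

4.19 dB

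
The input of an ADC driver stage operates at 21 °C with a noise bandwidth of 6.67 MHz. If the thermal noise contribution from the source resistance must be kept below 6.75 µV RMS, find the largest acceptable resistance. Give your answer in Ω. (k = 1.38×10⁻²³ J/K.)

421 Ω

T = 21 °C + 273.15 = 294.15 K
Johnson–Nyquist: V_n = √(4kTRB) ⇒ R = V_n² / (4kTB)
4kTB = 4 × 1.38×10⁻²³ × 294.15 × 6.67×10⁶ = 1.08×10⁻¹³
R = (6.75×10⁻⁶)² / 1.08×10⁻¹³ = 4.21×10² Ω = 421 Ω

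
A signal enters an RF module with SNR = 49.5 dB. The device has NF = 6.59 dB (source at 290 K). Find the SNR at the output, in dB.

By definition F = SNR_in/SNR_out, so in dB: SNR_out = SNR_in − NF
SNR_out = 49.5 − 6.59 = 42.91 dB

42.91 dB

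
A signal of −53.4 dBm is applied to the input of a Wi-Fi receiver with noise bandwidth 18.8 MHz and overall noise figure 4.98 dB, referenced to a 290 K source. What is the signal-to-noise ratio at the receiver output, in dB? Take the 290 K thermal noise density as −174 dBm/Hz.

Noise floor: N = −174 + 10 log₁₀(B) + NF
10 log₁₀(1.88×10⁷) = 72.74 dB
N = −174 + 72.74 + 4.98 = −96.28 dBm
SNR = P_sig − N = −53.4 − (−96.28) = 42.88 dB → 42.9 dB

42.9 dB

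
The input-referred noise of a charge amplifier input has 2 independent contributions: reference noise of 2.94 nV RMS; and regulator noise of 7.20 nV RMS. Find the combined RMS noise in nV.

7.78 nV

Uncorrelated sources add in power (mean-square): V_tot = √(ΣV_i²)
V_tot = √[(2.94×10⁻⁹)² + (7.20×10⁻⁹)²] = 7.78×10⁻⁹ V = 7.78 nV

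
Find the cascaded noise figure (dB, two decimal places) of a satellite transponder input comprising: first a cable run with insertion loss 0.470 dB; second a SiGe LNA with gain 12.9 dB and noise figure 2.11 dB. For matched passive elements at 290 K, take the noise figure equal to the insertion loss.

Convert to linear (a loss of L dB is a gain of −L dB): F_i = 10^(NF_i/10), G_i = 10^(G_i,dB/10)
  Stage 1: F_1 = 10^(0.470/10) = 1.114, G_1 = 10^(−0.470/10) = 0.8974
  Stage 2: F_2 = 10^(2.11/10) = 1.626, G_2 = 10^(12.9/10) = 19.50
Friis cascade:
  F = 1.114 + (1.626 − 1)/0.8974 = 1.811
NF = 10 log₁₀(1.811) = 2.58 dB

2.58 dB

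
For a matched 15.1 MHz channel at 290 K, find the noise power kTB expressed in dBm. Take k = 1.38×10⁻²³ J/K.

P_n = kTB = 1.38×10⁻²³ × 290 × 1.51×10⁷ = 6.04×10⁻¹⁴ W
In dBm: 10 log₁₀(6.04×10⁻¹⁴ / 10⁻³) = −102.2 dBm

−102.2 dBm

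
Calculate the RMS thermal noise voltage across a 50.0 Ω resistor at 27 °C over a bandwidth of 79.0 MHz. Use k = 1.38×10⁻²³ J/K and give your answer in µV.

8.09 µV

T = 27 °C + 273.15 = 300.15 K
V_n = √(4kTRB)
4kTRB = 4 × 1.38×10⁻²³ × 300.15 × 5.00×10¹ × 7.90×10⁷ = 6.54×10⁻¹¹ V²
V_n = √(6.54×10⁻¹¹) = 8.09×10⁻⁶ V = 8.09 µV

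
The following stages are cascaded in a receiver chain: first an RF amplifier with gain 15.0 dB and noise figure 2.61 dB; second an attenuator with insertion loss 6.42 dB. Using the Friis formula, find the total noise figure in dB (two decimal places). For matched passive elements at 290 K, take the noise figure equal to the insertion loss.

Convert to linear (a loss of L dB is a gain of −L dB): F_i = 10^(NF_i/10), G_i = 10^(G_i,dB/10)
  Stage 1: F_1 = 10^(2.61/10) = 1.824, G_1 = 10^(15.0/10) = 31.62
  Stage 2: F_2 = 10^(6.42/10) = 4.385, G_2 = 10^(−6.42/10) = 0.2280
Friis cascade:
  F = 1.824 + (4.385 − 1)/31.62 = 1.931
NF = 10 log₁₀(1.931) = 2.86 dB

2.86 dB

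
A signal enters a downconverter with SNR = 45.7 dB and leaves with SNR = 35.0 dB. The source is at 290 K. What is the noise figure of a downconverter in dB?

10.7 dB

NF (dB) = SNR_in(dB) − SNR_out(dB) when the source is at T₀
NF = 45.7 − 35.0 = 10.7 dB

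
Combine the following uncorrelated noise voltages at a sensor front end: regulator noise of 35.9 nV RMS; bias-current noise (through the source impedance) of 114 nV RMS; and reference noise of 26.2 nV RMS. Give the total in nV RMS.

Uncorrelated sources add in power (mean-square): V_tot = √(ΣV_i²)
V_tot = √[(3.59×10⁻⁸)² + (1.14×10⁻⁷)² + (2.62×10⁻⁸)²] = 1.22×10⁻⁷ V = 122 nV

122 nV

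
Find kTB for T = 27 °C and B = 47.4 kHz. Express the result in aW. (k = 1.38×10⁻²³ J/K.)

196 aW

T = 27 °C + 273.15 = 300.15 K
P_n = kTB = 1.38×10⁻²³ × 300.15 × 4.74×10⁴ = 1.96×10⁻¹⁶ W = 196 aW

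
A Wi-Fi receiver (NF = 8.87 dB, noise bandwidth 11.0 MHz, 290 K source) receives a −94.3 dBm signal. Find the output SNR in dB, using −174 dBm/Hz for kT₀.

Noise floor: N = −174 + 10 log₁₀(B) + NF
10 log₁₀(1.10×10⁷) = 70.41 dB
N = −174 + 70.41 + 8.87 = −94.72 dBm
SNR = P_sig − N = −94.3 − (−94.72) = 0.42 dB → 0.4 dB

0.4 dB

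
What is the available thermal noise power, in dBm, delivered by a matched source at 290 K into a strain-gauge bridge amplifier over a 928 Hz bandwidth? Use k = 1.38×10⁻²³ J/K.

−144.3 dBm

P_n = kTB = 1.38×10⁻²³ × 290 × 9.28×10² = 3.71×10⁻¹⁸ W
In dBm: 10 log₁₀(3.71×10⁻¹⁸ / 10⁻³) = −144.3 dBm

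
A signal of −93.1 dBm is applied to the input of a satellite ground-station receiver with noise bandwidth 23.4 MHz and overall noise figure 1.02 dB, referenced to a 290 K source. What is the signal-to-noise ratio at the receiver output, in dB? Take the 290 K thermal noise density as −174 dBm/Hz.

6.2 dB

Noise floor: N = −174 + 10 log₁₀(B) + NF
10 log₁₀(2.34×10⁷) = 73.69 dB
N = −174 + 73.69 + 1.02 = −99.29 dBm
SNR = P_sig − N = −93.1 − (−99.29) = 6.19 dB → 6.2 dB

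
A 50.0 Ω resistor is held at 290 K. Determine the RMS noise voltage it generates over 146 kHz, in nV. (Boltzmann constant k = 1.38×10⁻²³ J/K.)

V_n = √(4kTRB)
4kTRB = 4 × 1.38×10⁻²³ × 290 × 5.00×10¹ × 1.46×10⁵ = 1.17×10⁻¹³ V²
V_n = √(1.17×10⁻¹³) = 3.42×10⁻⁷ V = 342 nV

342 nV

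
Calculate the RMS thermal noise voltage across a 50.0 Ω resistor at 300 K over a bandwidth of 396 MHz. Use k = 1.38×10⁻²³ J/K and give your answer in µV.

18.1 µV

V_n = √(4kTRB)
4kTRB = 4 × 1.38×10⁻²³ × 300 × 5.00×10¹ × 3.96×10⁸ = 3.28×10⁻¹⁰ V²
V_n = √(3.28×10⁻¹⁰) = 1.81×10⁻⁵ V = 18.1 µV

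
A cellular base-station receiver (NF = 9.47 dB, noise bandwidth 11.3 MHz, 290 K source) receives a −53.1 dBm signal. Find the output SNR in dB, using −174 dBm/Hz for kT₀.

40.9 dB

Noise floor: N = −174 + 10 log₁₀(B) + NF
10 log₁₀(1.13×10⁷) = 70.53 dB
N = −174 + 70.53 + 9.47 = −94.00 dBm
SNR = P_sig − N = −53.1 − (−94.00) = 40.90 dB → 40.9 dB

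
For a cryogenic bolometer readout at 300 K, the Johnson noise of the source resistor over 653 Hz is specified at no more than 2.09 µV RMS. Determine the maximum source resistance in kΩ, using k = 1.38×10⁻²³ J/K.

Johnson–Nyquist: V_n = √(4kTRB) ⇒ R = V_n² / (4kTB)
4kTB = 4 × 1.38×10⁻²³ × 300 × 6.53×10² = 1.08×10⁻¹⁷
R = (2.09×10⁻⁶)² / 1.08×10⁻¹⁷ = 4.04×10⁵ Ω = 404 kΩ

404 kΩ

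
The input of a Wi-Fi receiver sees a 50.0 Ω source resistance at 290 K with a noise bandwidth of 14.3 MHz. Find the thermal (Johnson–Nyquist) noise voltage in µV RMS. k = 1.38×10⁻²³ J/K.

3.38 µV

V_n = √(4kTRB)
4kTRB = 4 × 1.38×10⁻²³ × 290 × 5.00×10¹ × 1.43×10⁷ = 1.14×10⁻¹¹ V²
V_n = √(1.14×10⁻¹¹) = 3.38×10⁻⁶ V = 3.38 µV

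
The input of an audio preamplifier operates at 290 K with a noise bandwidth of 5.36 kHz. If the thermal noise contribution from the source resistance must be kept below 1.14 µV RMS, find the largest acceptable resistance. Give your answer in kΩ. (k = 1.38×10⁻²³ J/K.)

15.1 kΩ

Johnson–Nyquist: V_n = √(4kTRB) ⇒ R = V_n² / (4kTB)
4kTB = 4 × 1.38×10⁻²³ × 290 × 5.36×10³ = 8.58×10⁻¹⁷
R = (1.14×10⁻⁶)² / 8.58×10⁻¹⁷ = 1.51×10⁴ Ω = 15.1 kΩ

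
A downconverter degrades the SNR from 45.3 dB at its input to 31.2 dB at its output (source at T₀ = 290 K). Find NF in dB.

14.1 dB

NF (dB) = SNR_in(dB) − SNR_out(dB) when the source is at T₀
NF = 45.3 − 31.2 = 14.1 dB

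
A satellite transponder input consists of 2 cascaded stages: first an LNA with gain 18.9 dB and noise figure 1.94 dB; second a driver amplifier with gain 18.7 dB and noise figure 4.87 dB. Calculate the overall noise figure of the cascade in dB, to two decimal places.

Convert to linear (a loss of L dB is a gain of −L dB): F_i = 10^(NF_i/10), G_i = 10^(G_i,dB/10)
  Stage 1: F_1 = 10^(1.94/10) = 1.563, G_1 = 10^(18.9/10) = 77.62
  Stage 2: F_2 = 10^(4.87/10) = 3.069, G_2 = 10^(18.7/10) = 74.13
Friis cascade:
  F = 1.563 + (3.069 − 1)/77.62 = 1.590
NF = 10 log₁₀(1.590) = 2.01 dB

2.01 dB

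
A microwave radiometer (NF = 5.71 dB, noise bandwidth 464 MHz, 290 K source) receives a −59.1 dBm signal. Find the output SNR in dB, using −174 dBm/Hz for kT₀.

Noise floor: N = −174 + 10 log₁₀(B) + NF
10 log₁₀(4.64×10⁸) = 86.67 dB
N = −174 + 86.67 + 5.71 = −81.62 dBm
SNR = P_sig − N = −59.1 − (−81.62) = 22.52 dB → 22.5 dB

22.5 dB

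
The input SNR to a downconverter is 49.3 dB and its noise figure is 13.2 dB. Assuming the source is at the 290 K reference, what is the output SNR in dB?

36.1 dB

By definition F = SNR_in/SNR_out, so in dB: SNR_out = SNR_in − NF
SNR_out = 49.3 − 13.2 = 36.1 dB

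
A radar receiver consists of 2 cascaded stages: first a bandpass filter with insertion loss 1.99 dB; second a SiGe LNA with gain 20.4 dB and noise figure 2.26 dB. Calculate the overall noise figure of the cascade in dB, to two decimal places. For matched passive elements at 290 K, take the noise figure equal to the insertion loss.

Convert to linear (a loss of L dB is a gain of −L dB): F_i = 10^(NF_i/10), G_i = 10^(G_i,dB/10)
  Stage 1: F_1 = 10^(1.99/10) = 1.581, G_1 = 10^(−1.99/10) = 0.6324
  Stage 2: F_2 = 10^(2.26/10) = 1.683, G_2 = 10^(20.4/10) = 109.6
Friis cascade:
  F = 1.581 + (1.683 − 1)/0.6324 = 2.661
NF = 10 log₁₀(2.661) = 4.25 dB

4.25 dB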